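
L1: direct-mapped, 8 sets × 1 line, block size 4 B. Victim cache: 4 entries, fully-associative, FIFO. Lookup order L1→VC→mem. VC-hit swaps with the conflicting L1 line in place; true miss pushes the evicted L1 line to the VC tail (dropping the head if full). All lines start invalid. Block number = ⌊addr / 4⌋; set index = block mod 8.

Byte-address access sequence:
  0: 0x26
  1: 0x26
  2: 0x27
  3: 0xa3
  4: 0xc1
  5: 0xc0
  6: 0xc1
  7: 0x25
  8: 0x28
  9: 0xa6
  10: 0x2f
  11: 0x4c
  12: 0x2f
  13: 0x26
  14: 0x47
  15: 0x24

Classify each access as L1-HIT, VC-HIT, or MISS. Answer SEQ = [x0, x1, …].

SEQ = [MISS, L1-HIT, L1-HIT, MISS, MISS, L1-HIT, L1-HIT, L1-HIT, MISS, MISS, MISS, MISS, VC-HIT, VC-HIT, MISS, VC-HIT]

  [0] addr=0x26 blk=9 s=1: MISS | VC []
  [1] addr=0x26 blk=9 s=1: L1-HIT | VC []
  [2] addr=0x27 blk=9 s=1: L1-HIT | VC []
  [3] addr=0xa3 blk=40 s=0: MISS | VC []
  [4] addr=0xc1 blk=48 s=0: MISS | VC [40]
  [5] addr=0xc0 blk=48 s=0: L1-HIT | VC [40]
  [6] addr=0xc1 blk=48 s=0: L1-HIT | VC [40]
  [7] addr=0x25 blk=9 s=1: L1-HIT | VC [40]
  [8] addr=0x28 blk=10 s=2: MISS | VC [40]
  [9] addr=0xa6 blk=41 s=1: MISS | VC [40, 9]
  [10] addr=0x2f blk=11 s=3: MISS | VC [40, 9]
  [11] addr=0x4c blk=19 s=3: MISS | VC [40, 9, 11]
  [12] addr=0x2f blk=11 s=3: VC-HIT | VC [40, 9, 19]
  [13] addr=0x26 blk=9 s=1: VC-HIT | VC [40, 41, 19]
  [14] addr=0x47 blk=17 s=1: MISS | VC [40, 41, 19, 9]
  [15] addr=0x24 blk=9 s=1: VC-HIT | VC [40, 41, 19, 17]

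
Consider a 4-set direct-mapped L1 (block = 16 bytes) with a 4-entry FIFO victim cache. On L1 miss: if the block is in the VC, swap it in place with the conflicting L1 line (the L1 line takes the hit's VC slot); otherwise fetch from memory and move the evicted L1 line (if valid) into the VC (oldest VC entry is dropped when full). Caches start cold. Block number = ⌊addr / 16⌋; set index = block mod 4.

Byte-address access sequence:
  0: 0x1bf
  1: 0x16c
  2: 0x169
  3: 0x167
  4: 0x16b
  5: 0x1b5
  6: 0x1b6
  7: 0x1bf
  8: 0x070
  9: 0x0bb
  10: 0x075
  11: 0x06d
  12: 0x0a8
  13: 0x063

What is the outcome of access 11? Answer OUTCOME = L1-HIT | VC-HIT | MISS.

OUTCOME = MISS

0: 0x1bf (blk 27, set 3) → MISS  vc=[]
1: 0x16c (blk 22, set 2) → MISS  vc=[]
2: 0x169 (blk 22, set 2) → L1-HIT  vc=[]
3: 0x167 (blk 22, set 2) → L1-HIT  vc=[]
4: 0x16b (blk 22, set 2) → L1-HIT  vc=[]
5: 0x1b5 (blk 27, set 3) → L1-HIT  vc=[]
6: 0x1b6 (blk 27, set 3) → L1-HIT  vc=[]
7: 0x1bf (blk 27, set 3) → L1-HIT  vc=[]
8: 0x70 (blk 7, set 3) → MISS  vc=[27]
9: 0xbb (blk 11, set 3) → MISS  vc=[27, 7]
10: 0x75 (blk 7, set 3) → VC-HIT  vc=[27, 11]
11: 0x6d (blk 6, set 2) → MISS  vc=[27, 11, 22]
12: 0xa8 (blk 10, set 2) → MISS  vc=[27, 11, 22, 6]
13: 0x63 (blk 6, set 2) → VC-HIT  vc=[27, 11, 22, 10]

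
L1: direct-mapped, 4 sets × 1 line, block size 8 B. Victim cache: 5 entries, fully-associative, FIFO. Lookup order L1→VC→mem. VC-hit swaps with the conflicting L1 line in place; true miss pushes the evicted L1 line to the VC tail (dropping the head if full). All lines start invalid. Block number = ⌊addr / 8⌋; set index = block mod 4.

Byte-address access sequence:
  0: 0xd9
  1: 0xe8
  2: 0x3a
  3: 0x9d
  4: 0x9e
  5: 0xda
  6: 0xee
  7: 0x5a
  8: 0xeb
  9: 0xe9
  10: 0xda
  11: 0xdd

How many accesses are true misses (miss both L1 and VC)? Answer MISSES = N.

MISSES = 5

#0 0xd9→b27/s3 MISS; vc=[]
#1 0xe8→b29/s1 MISS; vc=[]
#2 0x3a→b7/s3 MISS; vc=[27]
#3 0x9d→b19/s3 MISS; vc=[27,7]
#4 0x9e→b19/s3 L1-HIT; vc=[27,7]
#5 0xda→b27/s3 VC-HIT; vc=[19,7]
#6 0xee→b29/s1 L1-HIT; vc=[19,7]
#7 0x5a→b11/s3 MISS; vc=[19,7,27]
#8 0xeb→b29/s1 L1-HIT; vc=[19,7,27]
#9 0xe9→b29/s1 L1-HIT; vc=[19,7,27]
#10 0xda→b27/s3 VC-HIT; vc=[19,7,11]
#11 0xdd→b27/s3 L1-HIT; vc=[19,7,11]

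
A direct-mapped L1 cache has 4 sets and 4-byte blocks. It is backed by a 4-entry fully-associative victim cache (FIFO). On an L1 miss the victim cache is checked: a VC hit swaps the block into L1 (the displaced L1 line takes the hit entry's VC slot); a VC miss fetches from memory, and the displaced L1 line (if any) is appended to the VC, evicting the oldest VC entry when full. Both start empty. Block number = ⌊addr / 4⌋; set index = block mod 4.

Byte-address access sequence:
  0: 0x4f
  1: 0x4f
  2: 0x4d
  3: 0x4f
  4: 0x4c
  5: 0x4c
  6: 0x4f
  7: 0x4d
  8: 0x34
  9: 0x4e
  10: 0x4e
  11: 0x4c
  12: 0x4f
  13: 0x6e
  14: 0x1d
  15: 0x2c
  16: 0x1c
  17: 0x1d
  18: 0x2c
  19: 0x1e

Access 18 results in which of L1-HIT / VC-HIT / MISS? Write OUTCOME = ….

0: 0x4f (blk 19, set 3) → MISS  vc=[]
1: 0x4f (blk 19, set 3) → L1-HIT  vc=[]
2: 0x4d (blk 19, set 3) → L1-HIT  vc=[]
3: 0x4f (blk 19, set 3) → L1-HIT  vc=[]
4: 0x4c (blk 19, set 3) → L1-HIT  vc=[]
5: 0x4c (blk 19, set 3) → L1-HIT  vc=[]
6: 0x4f (blk 19, set 3) → L1-HIT  vc=[]
7: 0x4d (blk 19, set 3) → L1-HIT  vc=[]
8: 0x34 (blk 13, set 1) → MISS  vc=[]
9: 0x4e (blk 19, set 3) → L1-HIT  vc=[]
10: 0x4e (blk 19, set 3) → L1-HIT  vc=[]
11: 0x4c (blk 19, set 3) → L1-HIT  vc=[]
12: 0x4f (blk 19, set 3) → L1-HIT  vc=[]
13: 0x6e (blk 27, set 3) → MISS  vc=[19]
14: 0x1d (blk 7, set 3) → MISS  vc=[19, 27]
15: 0x2c (blk 11, set 3) → MISS  vc=[19, 27, 7]
16: 0x1c (blk 7, set 3) → VC-HIT  vc=[19, 27, 11]
17: 0x1d (blk 7, set 3) → L1-HIT  vc=[19, 27, 11]
18: 0x2c (blk 11, set 3) → VC-HIT  vc=[19, 27, 7]
19: 0x1e (blk 7, set 3) → VC-HIT  vc=[19, 27, 11]

OUTCOME = VC-HIT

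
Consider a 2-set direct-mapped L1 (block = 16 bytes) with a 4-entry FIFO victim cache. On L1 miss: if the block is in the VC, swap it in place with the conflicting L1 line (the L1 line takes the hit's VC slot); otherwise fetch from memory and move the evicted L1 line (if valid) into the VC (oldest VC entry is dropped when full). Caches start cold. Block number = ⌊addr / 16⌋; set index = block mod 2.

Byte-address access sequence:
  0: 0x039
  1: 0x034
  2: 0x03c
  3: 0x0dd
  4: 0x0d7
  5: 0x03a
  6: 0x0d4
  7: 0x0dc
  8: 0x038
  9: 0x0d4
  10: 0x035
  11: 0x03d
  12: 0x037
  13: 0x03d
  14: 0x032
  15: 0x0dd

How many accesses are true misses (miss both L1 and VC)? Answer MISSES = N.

MISSES = 2

0: 0x39 (blk 3, set 1) → MISS  vc=[]
1: 0x34 (blk 3, set 1) → L1-HIT  vc=[]
2: 0x3c (blk 3, set 1) → L1-HIT  vc=[]
3: 0xdd (blk 13, set 1) → MISS  vc=[3]
4: 0xd7 (blk 13, set 1) → L1-HIT  vc=[3]
5: 0x3a (blk 3, set 1) → VC-HIT  vc=[13]
6: 0xd4 (blk 13, set 1) → VC-HIT  vc=[3]
7: 0xdc (blk 13, set 1) → L1-HIT  vc=[3]
8: 0x38 (blk 3, set 1) → VC-HIT  vc=[13]
9: 0xd4 (blk 13, set 1) → VC-HIT  vc=[3]
10: 0x35 (blk 3, set 1) → VC-HIT  vc=[13]
11: 0x3d (blk 3, set 1) → L1-HIT  vc=[13]
12: 0x37 (blk 3, set 1) → L1-HIT  vc=[13]
13: 0x3d (blk 3, set 1) → L1-HIT  vc=[13]
14: 0x32 (blk 3, set 1) → L1-HIT  vc=[13]
15: 0xdd (blk 13, set 1) → VC-HIT  vc=[3]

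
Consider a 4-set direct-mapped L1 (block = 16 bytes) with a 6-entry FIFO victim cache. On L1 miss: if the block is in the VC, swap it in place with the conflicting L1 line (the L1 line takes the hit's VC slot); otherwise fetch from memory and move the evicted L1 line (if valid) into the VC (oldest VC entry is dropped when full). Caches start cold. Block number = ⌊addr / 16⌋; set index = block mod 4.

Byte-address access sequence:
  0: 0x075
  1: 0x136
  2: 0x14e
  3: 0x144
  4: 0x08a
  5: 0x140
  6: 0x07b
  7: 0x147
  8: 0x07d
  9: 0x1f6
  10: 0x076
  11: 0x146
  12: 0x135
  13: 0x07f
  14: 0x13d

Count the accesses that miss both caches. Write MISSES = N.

MISSES = 5

0: 0x75 (blk 7, set 3) → MISS  vc=[]
1: 0x136 (blk 19, set 3) → MISS  vc=[7]
2: 0x14e (blk 20, set 0) → MISS  vc=[7]
3: 0x144 (blk 20, set 0) → L1-HIT  vc=[7]
4: 0x8a (blk 8, set 0) → MISS  vc=[7, 20]
5: 0x140 (blk 20, set 0) → VC-HIT  vc=[7, 8]
6: 0x7b (blk 7, set 3) → VC-HIT  vc=[19, 8]
7: 0x147 (blk 20, set 0) → L1-HIT  vc=[19, 8]
8: 0x7d (blk 7, set 3) → L1-HIT  vc=[19, 8]
9: 0x1f6 (blk 31, set 3) → MISS  vc=[19, 8, 7]
10: 0x76 (blk 7, set 3) → VC-HIT  vc=[19, 8, 31]
11: 0x146 (blk 20, set 0) → L1-HIT  vc=[19, 8, 31]
12: 0x135 (blk 19, set 3) → VC-HIT  vc=[7, 8, 31]
13: 0x7f (blk 7, set 3) → VC-HIT  vc=[19, 8, 31]
14: 0x13d (blk 19, set 3) → VC-HIT  vc=[7, 8, 31]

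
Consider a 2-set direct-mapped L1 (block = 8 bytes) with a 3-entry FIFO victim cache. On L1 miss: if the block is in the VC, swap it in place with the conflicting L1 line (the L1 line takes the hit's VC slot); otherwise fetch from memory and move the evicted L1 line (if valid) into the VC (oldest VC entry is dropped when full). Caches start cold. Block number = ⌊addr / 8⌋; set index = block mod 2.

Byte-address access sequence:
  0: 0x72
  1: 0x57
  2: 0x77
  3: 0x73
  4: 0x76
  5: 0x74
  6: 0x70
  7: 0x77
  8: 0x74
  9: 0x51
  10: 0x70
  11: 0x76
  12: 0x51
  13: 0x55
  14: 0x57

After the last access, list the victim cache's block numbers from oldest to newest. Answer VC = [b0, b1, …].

VC = [14]

0: 0x72 (blk 14, set 0) → MISS  vc=[]
1: 0x57 (blk 10, set 0) → MISS  vc=[14]
2: 0x77 (blk 14, set 0) → VC-HIT  vc=[10]
3: 0x73 (blk 14, set 0) → L1-HIT  vc=[10]
4: 0x76 (blk 14, set 0) → L1-HIT  vc=[10]
5: 0x74 (blk 14, set 0) → L1-HIT  vc=[10]
6: 0x70 (blk 14, set 0) → L1-HIT  vc=[10]
7: 0x77 (blk 14, set 0) → L1-HIT  vc=[10]
8: 0x74 (blk 14, set 0) → L1-HIT  vc=[10]
9: 0x51 (blk 10, set 0) → VC-HIT  vc=[14]
10: 0x70 (blk 14, set 0) → VC-HIT  vc=[10]
11: 0x76 (blk 14, set 0) → L1-HIT  vc=[10]
12: 0x51 (blk 10, set 0) → VC-HIT  vc=[14]
13: 0x55 (blk 10, set 0) → L1-HIT  vc=[14]
14: 0x57 (blk 10, set 0) → L1-HIT  vc=[14]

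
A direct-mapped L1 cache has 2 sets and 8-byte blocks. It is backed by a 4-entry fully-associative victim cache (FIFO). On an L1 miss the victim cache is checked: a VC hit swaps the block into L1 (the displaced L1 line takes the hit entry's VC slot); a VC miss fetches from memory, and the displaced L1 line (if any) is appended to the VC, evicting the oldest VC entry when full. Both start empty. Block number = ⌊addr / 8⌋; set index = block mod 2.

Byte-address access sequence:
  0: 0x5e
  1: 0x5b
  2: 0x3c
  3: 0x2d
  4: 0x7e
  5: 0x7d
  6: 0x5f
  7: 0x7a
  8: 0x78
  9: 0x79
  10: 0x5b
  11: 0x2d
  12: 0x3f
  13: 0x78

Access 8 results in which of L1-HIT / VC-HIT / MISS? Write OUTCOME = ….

0: 0x5e (blk 11, set 1) → MISS  vc=[]
1: 0x5b (blk 11, set 1) → L1-HIT  vc=[]
2: 0x3c (blk 7, set 1) → MISS  vc=[11]
3: 0x2d (blk 5, set 1) → MISS  vc=[11, 7]
4: 0x7e (blk 15, set 1) → MISS  vc=[11, 7, 5]
5: 0x7d (blk 15, set 1) → L1-HIT  vc=[11, 7, 5]
6: 0x5f (blk 11, set 1) → VC-HIT  vc=[15, 7, 5]
7: 0x7a (blk 15, set 1) → VC-HIT  vc=[11, 7, 5]
8: 0x78 (blk 15, set 1) → L1-HIT  vc=[11, 7, 5]
9: 0x79 (blk 15, set 1) → L1-HIT  vc=[11, 7, 5]
10: 0x5b (blk 11, set 1) → VC-HIT  vc=[15, 7, 5]
11: 0x2d (blk 5, set 1) → VC-HIT  vc=[15, 7, 11]
12: 0x3f (blk 7, set 1) → VC-HIT  vc=[15, 5, 11]
13: 0x78 (blk 15, set 1) → VC-HIT  vc=[7, 5, 11]

OUTCOME = L1-HIT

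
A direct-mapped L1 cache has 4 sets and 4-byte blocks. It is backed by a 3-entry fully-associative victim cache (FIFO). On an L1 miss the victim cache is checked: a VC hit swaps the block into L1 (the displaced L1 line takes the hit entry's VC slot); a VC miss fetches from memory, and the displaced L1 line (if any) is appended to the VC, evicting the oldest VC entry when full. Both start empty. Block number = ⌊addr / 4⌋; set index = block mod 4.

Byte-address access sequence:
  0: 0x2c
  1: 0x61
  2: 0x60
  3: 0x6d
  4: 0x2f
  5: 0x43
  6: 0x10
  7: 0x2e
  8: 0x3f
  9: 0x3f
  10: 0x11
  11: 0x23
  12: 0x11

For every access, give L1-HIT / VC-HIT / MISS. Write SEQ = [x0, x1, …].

SEQ = [MISS, MISS, L1-HIT, MISS, VC-HIT, MISS, MISS, L1-HIT, MISS, L1-HIT, L1-HIT, MISS, VC-HIT]

0: 0x2c (blk 11, set 3) → MISS  vc=[]
1: 0x61 (blk 24, set 0) → MISS  vc=[]
2: 0x60 (blk 24, set 0) → L1-HIT  vc=[]
3: 0x6d (blk 27, set 3) → MISS  vc=[11]
4: 0x2f (blk 11, set 3) → VC-HIT  vc=[27]
5: 0x43 (blk 16, set 0) → MISS  vc=[27, 24]
6: 0x10 (blk 4, set 0) → MISS  vc=[27, 24, 16]
7: 0x2e (blk 11, set 3) → L1-HIT  vc=[27, 24, 16]
8: 0x3f (blk 15, set 3) → MISS  vc=[24, 16, 11]
9: 0x3f (blk 15, set 3) → L1-HIT  vc=[24, 16, 11]
10: 0x11 (blk 4, set 0) → L1-HIT  vc=[24, 16, 11]
11: 0x23 (blk 8, set 0) → MISS  vc=[16, 11, 4]
12: 0x11 (blk 4, set 0) → VC-HIT  vc=[16, 11, 8]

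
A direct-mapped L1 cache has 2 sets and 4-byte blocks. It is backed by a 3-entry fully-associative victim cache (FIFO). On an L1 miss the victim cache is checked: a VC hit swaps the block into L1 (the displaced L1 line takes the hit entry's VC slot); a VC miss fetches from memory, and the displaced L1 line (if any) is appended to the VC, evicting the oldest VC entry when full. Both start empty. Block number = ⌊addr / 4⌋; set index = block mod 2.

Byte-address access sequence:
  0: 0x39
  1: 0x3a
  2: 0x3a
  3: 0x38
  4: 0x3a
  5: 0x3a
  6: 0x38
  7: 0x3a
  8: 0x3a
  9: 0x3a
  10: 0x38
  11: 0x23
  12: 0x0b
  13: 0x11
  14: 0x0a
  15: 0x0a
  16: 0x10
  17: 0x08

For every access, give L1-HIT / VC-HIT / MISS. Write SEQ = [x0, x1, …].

#0 0x39→b14/s0 MISS; vc=[]
#1 0x3a→b14/s0 L1-HIT; vc=[]
#2 0x3a→b14/s0 L1-HIT; vc=[]
#3 0x38→b14/s0 L1-HIT; vc=[]
#4 0x3a→b14/s0 L1-HIT; vc=[]
#5 0x3a→b14/s0 L1-HIT; vc=[]
#6 0x38→b14/s0 L1-HIT; vc=[]
#7 0x3a→b14/s0 L1-HIT; vc=[]
#8 0x3a→b14/s0 L1-HIT; vc=[]
#9 0x3a→b14/s0 L1-HIT; vc=[]
#10 0x38→b14/s0 L1-HIT; vc=[]
#11 0x23→b8/s0 MISS; vc=[14]
#12 0xb→b2/s0 MISS; vc=[14,8]
#13 0x11→b4/s0 MISS; vc=[14,8,2]
#14 0xa→b2/s0 VC-HIT; vc=[14,8,4]
#15 0xa→b2/s0 L1-HIT; vc=[14,8,4]
#16 0x10→b4/s0 VC-HIT; vc=[14,8,2]
#17 0x8→b2/s0 VC-HIT; vc=[14,8,4]

SEQ = [MISS, L1-HIT, L1-HIT, L1-HIT, L1-HIT, L1-HIT, L1-HIT, L1-HIT, L1-HIT, L1-HIT, L1-HIT, MISS, MISS, MISS, VC-HIT, L1-HIT, VC-HIT, VC-HIT]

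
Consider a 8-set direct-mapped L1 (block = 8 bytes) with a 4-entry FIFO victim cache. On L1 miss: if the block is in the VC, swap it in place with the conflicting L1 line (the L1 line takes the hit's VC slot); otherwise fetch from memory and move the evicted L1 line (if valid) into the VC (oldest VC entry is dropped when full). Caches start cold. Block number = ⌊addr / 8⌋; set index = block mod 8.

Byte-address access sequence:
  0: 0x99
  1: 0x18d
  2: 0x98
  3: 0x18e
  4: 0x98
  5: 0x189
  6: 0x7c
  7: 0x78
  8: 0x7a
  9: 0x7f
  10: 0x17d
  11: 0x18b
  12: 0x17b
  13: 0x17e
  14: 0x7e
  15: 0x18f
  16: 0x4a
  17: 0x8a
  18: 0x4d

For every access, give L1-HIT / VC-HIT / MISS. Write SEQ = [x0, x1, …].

#0 0x99→b19/s3 MISS; vc=[]
#1 0x18d→b49/s1 MISS; vc=[]
#2 0x98→b19/s3 L1-HIT; vc=[]
#3 0x18e→b49/s1 L1-HIT; vc=[]
#4 0x98→b19/s3 L1-HIT; vc=[]
#5 0x189→b49/s1 L1-HIT; vc=[]
#6 0x7c→b15/s7 MISS; vc=[]
#7 0x78→b15/s7 L1-HIT; vc=[]
#8 0x7a→b15/s7 L1-HIT; vc=[]
#9 0x7f→b15/s7 L1-HIT; vc=[]
#10 0x17d→b47/s7 MISS; vc=[15]
#11 0x18b→b49/s1 L1-HIT; vc=[15]
#12 0x17b→b47/s7 L1-HIT; vc=[15]
#13 0x17e→b47/s7 L1-HIT; vc=[15]
#14 0x7e→b15/s7 VC-HIT; vc=[47]
#15 0x18f→b49/s1 L1-HIT; vc=[47]
#16 0x4a→b9/s1 MISS; vc=[47,49]
#17 0x8a→b17/s1 MISS; vc=[47,49,9]
#18 0x4d→b9/s1 VC-HIT; vc=[47,49,17]

SEQ = [MISS, MISS, L1-HIT, L1-HIT, L1-HIT, L1-HIT, MISS, L1-HIT, L1-HIT, L1-HIT, MISS, L1-HIT, L1-HIT, L1-HIT, VC-HIT, L1-HIT, MISS, MISS, VC-HIT]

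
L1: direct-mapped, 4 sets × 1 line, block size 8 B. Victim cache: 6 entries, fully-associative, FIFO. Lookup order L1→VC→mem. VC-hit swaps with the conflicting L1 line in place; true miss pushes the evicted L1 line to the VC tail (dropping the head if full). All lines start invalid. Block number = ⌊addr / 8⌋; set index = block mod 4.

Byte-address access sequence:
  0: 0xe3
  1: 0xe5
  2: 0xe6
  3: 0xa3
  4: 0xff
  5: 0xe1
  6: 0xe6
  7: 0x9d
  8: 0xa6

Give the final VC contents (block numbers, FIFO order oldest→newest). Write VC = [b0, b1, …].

VC = [28, 31]

  [0] addr=0xe3 blk=28 s=0: MISS | VC []
  [1] addr=0xe5 blk=28 s=0: L1-HIT | VC []
  [2] addr=0xe6 blk=28 s=0: L1-HIT | VC []
  [3] addr=0xa3 blk=20 s=0: MISS | VC [28]
  [4] addr=0xff blk=31 s=3: MISS | VC [28]
  [5] addr=0xe1 blk=28 s=0: VC-HIT | VC [20]
  [6] addr=0xe6 blk=28 s=0: L1-HIT | VC [20]
  [7] addr=0x9d blk=19 s=3: MISS | VC [20, 31]
  [8] addr=0xa6 blk=20 s=0: VC-HIT | VC [28, 31]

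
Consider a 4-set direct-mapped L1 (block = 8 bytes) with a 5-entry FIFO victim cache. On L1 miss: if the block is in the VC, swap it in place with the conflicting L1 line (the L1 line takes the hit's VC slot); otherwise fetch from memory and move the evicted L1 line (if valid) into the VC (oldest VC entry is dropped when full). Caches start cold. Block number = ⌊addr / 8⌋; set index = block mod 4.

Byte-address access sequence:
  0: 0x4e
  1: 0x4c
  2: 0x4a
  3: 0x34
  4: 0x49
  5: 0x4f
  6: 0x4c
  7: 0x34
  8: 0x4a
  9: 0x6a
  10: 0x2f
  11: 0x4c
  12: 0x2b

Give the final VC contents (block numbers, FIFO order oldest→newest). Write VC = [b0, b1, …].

0: 0x4e (blk 9, set 1) → MISS  vc=[]
1: 0x4c (blk 9, set 1) → L1-HIT  vc=[]
2: 0x4a (blk 9, set 1) → L1-HIT  vc=[]
3: 0x34 (blk 6, set 2) → MISS  vc=[]
4: 0x49 (blk 9, set 1) → L1-HIT  vc=[]
5: 0x4f (blk 9, set 1) → L1-HIT  vc=[]
6: 0x4c (blk 9, set 1) → L1-HIT  vc=[]
7: 0x34 (blk 6, set 2) → L1-HIT  vc=[]
8: 0x4a (blk 9, set 1) → L1-HIT  vc=[]
9: 0x6a (blk 13, set 1) → MISS  vc=[9]
10: 0x2f (blk 5, set 1) → MISS  vc=[9, 13]
11: 0x4c (blk 9, set 1) → VC-HIT  vc=[5, 13]
12: 0x2b (blk 5, set 1) → VC-HIT  vc=[9, 13]

VC = [9, 13]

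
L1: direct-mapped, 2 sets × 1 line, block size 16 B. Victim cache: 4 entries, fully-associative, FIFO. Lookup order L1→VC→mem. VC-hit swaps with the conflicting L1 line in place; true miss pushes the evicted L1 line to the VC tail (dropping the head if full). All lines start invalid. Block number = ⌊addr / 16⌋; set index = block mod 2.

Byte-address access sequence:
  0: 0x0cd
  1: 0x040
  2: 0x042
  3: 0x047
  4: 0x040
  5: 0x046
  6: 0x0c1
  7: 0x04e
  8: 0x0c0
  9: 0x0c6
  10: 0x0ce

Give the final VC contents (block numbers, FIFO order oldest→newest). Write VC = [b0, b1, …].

VC = [4]

  [0] addr=0xcd blk=12 s=0: MISS | VC []
  [1] addr=0x40 blk=4 s=0: MISS | VC [12]
  [2] addr=0x42 blk=4 s=0: L1-HIT | VC [12]
  [3] addr=0x47 blk=4 s=0: L1-HIT | VC [12]
  [4] addr=0x40 blk=4 s=0: L1-HIT | VC [12]
  [5] addr=0x46 blk=4 s=0: L1-HIT | VC [12]
  [6] addr=0xc1 blk=12 s=0: VC-HIT | VC [4]
  [7] addr=0x4e blk=4 s=0: VC-HIT | VC [12]
  [8] addr=0xc0 blk=12 s=0: VC-HIT | VC [4]
  [9] addr=0xc6 blk=12 s=0: L1-HIT | VC [4]
  [10] addr=0xce blk=12 s=0: L1-HIT | VC [4]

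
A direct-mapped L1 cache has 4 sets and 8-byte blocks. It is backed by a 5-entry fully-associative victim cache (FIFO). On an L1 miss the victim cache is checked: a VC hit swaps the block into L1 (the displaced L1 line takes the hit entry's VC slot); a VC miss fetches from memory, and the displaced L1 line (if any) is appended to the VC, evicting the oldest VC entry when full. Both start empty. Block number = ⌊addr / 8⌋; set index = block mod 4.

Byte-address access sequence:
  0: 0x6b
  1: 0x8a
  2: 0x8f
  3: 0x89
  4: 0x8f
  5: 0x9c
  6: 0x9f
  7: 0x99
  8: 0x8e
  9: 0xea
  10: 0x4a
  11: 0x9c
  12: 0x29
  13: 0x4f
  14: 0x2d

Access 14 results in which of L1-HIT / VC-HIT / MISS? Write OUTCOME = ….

OUTCOME = VC-HIT

  [0] addr=0x6b blk=13 s=1: MISS | VC []
  [1] addr=0x8a blk=17 s=1: MISS | VC [13]
  [2] addr=0x8f blk=17 s=1: L1-HIT | VC [13]
  [3] addr=0x89 blk=17 s=1: L1-HIT | VC [13]
  [4] addr=0x8f blk=17 s=1: L1-HIT | VC [13]
  [5] addr=0x9c blk=19 s=3: MISS | VC [13]
  [6] addr=0x9f blk=19 s=3: L1-HIT | VC [13]
  [7] addr=0x99 blk=19 s=3: L1-HIT | VC [13]
  [8] addr=0x8e blk=17 s=1: L1-HIT | VC [13]
  [9] addr=0xea blk=29 s=1: MISS | VC [13, 17]
  [10] addr=0x4a blk=9 s=1: MISS | VC [13, 17, 29]
  [11] addr=0x9c blk=19 s=3: L1-HIT | VC [13, 17, 29]
  [12] addr=0x29 blk=5 s=1: MISS | VC [13, 17, 29, 9]
  [13] addr=0x4f blk=9 s=1: VC-HIT | VC [13, 17, 29, 5]
  [14] addr=0x2d blk=5 s=1: VC-HIT | VC [13, 17, 29, 9]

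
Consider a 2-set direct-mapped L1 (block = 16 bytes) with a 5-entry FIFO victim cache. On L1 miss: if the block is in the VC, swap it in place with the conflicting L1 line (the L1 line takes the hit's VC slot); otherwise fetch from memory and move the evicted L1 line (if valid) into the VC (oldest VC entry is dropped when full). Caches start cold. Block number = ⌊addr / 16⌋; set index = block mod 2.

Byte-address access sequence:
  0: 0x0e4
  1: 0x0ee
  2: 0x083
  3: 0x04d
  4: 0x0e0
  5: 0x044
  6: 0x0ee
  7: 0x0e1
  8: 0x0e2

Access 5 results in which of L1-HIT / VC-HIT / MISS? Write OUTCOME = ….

OUTCOME = VC-HIT

  [0] addr=0xe4 blk=14 s=0: MISS | VC []
  [1] addr=0xee blk=14 s=0: L1-HIT | VC []
  [2] addr=0x83 blk=8 s=0: MISS | VC [14]
  [3] addr=0x4d blk=4 s=0: MISS | VC [14, 8]
  [4] addr=0xe0 blk=14 s=0: VC-HIT | VC [4, 8]
  [5] addr=0x44 blk=4 s=0: VC-HIT | VC [14, 8]
  [6] addr=0xee blk=14 s=0: VC-HIT | VC [4, 8]
  [7] addr=0xe1 blk=14 s=0: L1-HIT | VC [4, 8]
  [8] addr=0xe2 blk=14 s=0: L1-HIT | VC [4, 8]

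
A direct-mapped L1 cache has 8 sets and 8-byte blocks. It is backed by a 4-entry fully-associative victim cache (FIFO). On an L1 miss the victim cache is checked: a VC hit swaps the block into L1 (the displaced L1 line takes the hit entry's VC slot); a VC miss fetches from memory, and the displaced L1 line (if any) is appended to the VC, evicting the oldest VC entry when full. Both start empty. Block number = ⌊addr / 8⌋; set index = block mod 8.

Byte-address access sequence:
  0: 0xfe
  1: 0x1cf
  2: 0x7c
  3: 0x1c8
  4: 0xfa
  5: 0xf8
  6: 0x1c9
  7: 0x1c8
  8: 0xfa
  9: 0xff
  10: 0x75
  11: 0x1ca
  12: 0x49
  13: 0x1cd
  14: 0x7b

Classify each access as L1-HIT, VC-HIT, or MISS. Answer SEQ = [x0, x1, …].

  [0] addr=0xfe blk=31 s=7: MISS | VC []
  [1] addr=0x1cf blk=57 s=1: MISS | VC []
  [2] addr=0x7c blk=15 s=7: MISS | VC [31]
  [3] addr=0x1c8 blk=57 s=1: L1-HIT | VC [31]
  [4] addr=0xfa blk=31 s=7: VC-HIT | VC [15]
  [5] addr=0xf8 blk=31 s=7: L1-HIT | VC [15]
  [6] addr=0x1c9 blk=57 s=1: L1-HIT | VC [15]
  [7] addr=0x1c8 blk=57 s=1: L1-HIT | VC [15]
  [8] addr=0xfa blk=31 s=7: L1-HIT | VC [15]
  [9] addr=0xff blk=31 s=7: L1-HIT | VC [15]
  [10] addr=0x75 blk=14 s=6: MISS | VC [15]
  [11] addr=0x1ca blk=57 s=1: L1-HIT | VC [15]
  [12] addr=0x49 blk=9 s=1: MISS | VC [15, 57]
  [13] addr=0x1cd blk=57 s=1: VC-HIT | VC [15, 9]
  [14] addr=0x7b blk=15 s=7: VC-HIT | VC [31, 9]

SEQ = [MISS, MISS, MISS, L1-HIT, VC-HIT, L1-HIT, L1-HIT, L1-HIT, L1-HIT, L1-HIT, MISS, L1-HIT, MISS, VC-HIT, VC-HIT]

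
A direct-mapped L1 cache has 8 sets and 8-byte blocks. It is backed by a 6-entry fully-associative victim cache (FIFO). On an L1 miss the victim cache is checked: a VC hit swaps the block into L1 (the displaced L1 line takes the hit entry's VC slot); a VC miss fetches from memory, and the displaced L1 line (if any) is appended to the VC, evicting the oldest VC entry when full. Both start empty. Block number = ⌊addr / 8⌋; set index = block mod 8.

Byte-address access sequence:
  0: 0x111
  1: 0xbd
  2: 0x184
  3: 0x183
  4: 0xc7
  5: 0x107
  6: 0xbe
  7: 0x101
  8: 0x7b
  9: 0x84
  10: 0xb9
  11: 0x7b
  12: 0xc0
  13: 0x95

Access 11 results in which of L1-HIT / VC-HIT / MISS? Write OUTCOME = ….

OUTCOME = VC-HIT

  [0] addr=0x111 blk=34 s=2: MISS | VC []
  [1] addr=0xbd blk=23 s=7: MISS | VC []
  [2] addr=0x184 blk=48 s=0: MISS | VC []
  [3] addr=0x183 blk=48 s=0: L1-HIT | VC []
  [4] addr=0xc7 blk=24 s=0: MISS | VC [48]
  [5] addr=0x107 blk=32 s=0: MISS | VC [48, 24]
  [6] addr=0xbe blk=23 s=7: L1-HIT | VC [48, 24]
  [7] addr=0x101 blk=32 s=0: L1-HIT | VC [48, 24]
  [8] addr=0x7b blk=15 s=7: MISS | VC [48, 24, 23]
  [9] addr=0x84 blk=16 s=0: MISS | VC [48, 24, 23, 32]
  [10] addr=0xb9 blk=23 s=7: VC-HIT | VC [48, 24, 15, 32]
  [11] addr=0x7b blk=15 s=7: VC-HIT | VC [48, 24, 23, 32]
  [12] addr=0xc0 blk=24 s=0: VC-HIT | VC [48, 16, 23, 32]
  [13] addr=0x95 blk=18 s=2: MISS | VC [48, 16, 23, 32, 34]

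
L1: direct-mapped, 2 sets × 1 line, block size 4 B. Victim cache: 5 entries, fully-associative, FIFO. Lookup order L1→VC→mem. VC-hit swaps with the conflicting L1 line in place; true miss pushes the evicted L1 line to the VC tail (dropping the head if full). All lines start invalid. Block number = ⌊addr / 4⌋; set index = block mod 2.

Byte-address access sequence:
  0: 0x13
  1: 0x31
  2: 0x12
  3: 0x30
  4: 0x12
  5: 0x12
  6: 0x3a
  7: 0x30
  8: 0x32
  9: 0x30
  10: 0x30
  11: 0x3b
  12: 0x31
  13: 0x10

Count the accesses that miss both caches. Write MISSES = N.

MISSES = 3

  [0] addr=0x13 blk=4 s=0: MISS | VC []
  [1] addr=0x31 blk=12 s=0: MISS | VC [4]
  [2] addr=0x12 blk=4 s=0: VC-HIT | VC [12]
  [3] addr=0x30 blk=12 s=0: VC-HIT | VC [4]
  [4] addr=0x12 blk=4 s=0: VC-HIT | VC [12]
  [5] addr=0x12 blk=4 s=0: L1-HIT | VC [12]
  [6] addr=0x3a blk=14 s=0: MISS | VC [12, 4]
  [7] addr=0x30 blk=12 s=0: VC-HIT | VC [14, 4]
  [8] addr=0x32 blk=12 s=0: L1-HIT | VC [14, 4]
  [9] addr=0x30 blk=12 s=0: L1-HIT | VC [14, 4]
  [10] addr=0x30 blk=12 s=0: L1-HIT | VC [14, 4]
  [11] addr=0x3b blk=14 s=0: VC-HIT | VC [12, 4]
  [12] addr=0x31 blk=12 s=0: VC-HIT | VC [14, 4]
  [13] addr=0x10 blk=4 s=0: VC-HIT | VC [14, 12]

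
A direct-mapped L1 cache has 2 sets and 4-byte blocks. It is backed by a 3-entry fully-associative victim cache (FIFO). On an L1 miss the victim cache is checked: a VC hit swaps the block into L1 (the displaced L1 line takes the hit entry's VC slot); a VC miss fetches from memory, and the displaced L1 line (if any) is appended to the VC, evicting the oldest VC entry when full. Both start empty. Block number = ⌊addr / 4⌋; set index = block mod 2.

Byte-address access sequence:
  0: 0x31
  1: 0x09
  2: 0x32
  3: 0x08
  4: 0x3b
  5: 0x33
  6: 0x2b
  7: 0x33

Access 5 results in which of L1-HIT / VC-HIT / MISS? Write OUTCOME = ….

OUTCOME = VC-HIT

#0 0x31→b12/s0 MISS; vc=[]
#1 0x9→b2/s0 MISS; vc=[12]
#2 0x32→b12/s0 VC-HIT; vc=[2]
#3 0x8→b2/s0 VC-HIT; vc=[12]
#4 0x3b→b14/s0 MISS; vc=[12,2]
#5 0x33→b12/s0 VC-HIT; vc=[14,2]
#6 0x2b→b10/s0 MISS; vc=[14,2,12]
#7 0x33→b12/s0 VC-HIT; vc=[14,2,10]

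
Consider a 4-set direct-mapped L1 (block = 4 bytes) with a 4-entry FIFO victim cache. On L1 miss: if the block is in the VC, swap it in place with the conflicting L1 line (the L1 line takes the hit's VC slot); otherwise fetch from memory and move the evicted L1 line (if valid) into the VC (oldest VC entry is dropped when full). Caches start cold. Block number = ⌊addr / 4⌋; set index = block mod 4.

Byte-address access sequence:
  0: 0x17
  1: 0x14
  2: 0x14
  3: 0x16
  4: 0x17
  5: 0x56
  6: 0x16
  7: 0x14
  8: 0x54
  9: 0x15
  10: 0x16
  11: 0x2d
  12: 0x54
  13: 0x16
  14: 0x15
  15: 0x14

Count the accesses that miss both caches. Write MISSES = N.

MISSES = 3

0: 0x17 (blk 5, set 1) → MISS  vc=[]
1: 0x14 (blk 5, set 1) → L1-HIT  vc=[]
2: 0x14 (blk 5, set 1) → L1-HIT  vc=[]
3: 0x16 (blk 5, set 1) → L1-HIT  vc=[]
4: 0x17 (blk 5, set 1) → L1-HIT  vc=[]
5: 0x56 (blk 21, set 1) → MISS  vc=[5]
6: 0x16 (blk 5, set 1) → VC-HIT  vc=[21]
7: 0x14 (blk 5, set 1) → L1-HIT  vc=[21]
8: 0x54 (blk 21, set 1) → VC-HIT  vc=[5]
9: 0x15 (blk 5, set 1) → VC-HIT  vc=[21]
10: 0x16 (blk 5, set 1) → L1-HIT  vc=[21]
11: 0x2d (blk 11, set 3) → MISS  vc=[21]
12: 0x54 (blk 21, set 1) → VC-HIT  vc=[5]
13: 0x16 (blk 5, set 1) → VC-HIT  vc=[21]
14: 0x15 (blk 5, set 1) → L1-HIT  vc=[21]
15: 0x14 (blk 5, set 1) → L1-HIT  vc=[21]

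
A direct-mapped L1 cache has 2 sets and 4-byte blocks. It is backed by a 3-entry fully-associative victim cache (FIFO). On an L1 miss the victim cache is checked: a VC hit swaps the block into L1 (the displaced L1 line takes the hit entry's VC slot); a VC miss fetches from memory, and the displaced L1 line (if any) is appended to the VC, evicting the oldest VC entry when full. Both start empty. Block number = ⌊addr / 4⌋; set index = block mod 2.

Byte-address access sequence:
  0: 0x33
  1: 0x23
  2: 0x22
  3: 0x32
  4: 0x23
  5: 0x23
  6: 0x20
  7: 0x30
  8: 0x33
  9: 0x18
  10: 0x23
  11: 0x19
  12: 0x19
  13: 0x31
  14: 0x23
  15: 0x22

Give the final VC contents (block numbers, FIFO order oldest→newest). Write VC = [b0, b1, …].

#0 0x33→b12/s0 MISS; vc=[]
#1 0x23→b8/s0 MISS; vc=[12]
#2 0x22→b8/s0 L1-HIT; vc=[12]
#3 0x32→b12/s0 VC-HIT; vc=[8]
#4 0x23→b8/s0 VC-HIT; vc=[12]
#5 0x23→b8/s0 L1-HIT; vc=[12]
#6 0x20→b8/s0 L1-HIT; vc=[12]
#7 0x30→b12/s0 VC-HIT; vc=[8]
#8 0x33→b12/s0 L1-HIT; vc=[8]
#9 0x18→b6/s0 MISS; vc=[8,12]
#10 0x23→b8/s0 VC-HIT; vc=[6,12]
#11 0x19→b6/s0 VC-HIT; vc=[8,12]
#12 0x19→b6/s0 L1-HIT; vc=[8,12]
#13 0x31→b12/s0 VC-HIT; vc=[8,6]
#14 0x23→b8/s0 VC-HIT; vc=[12,6]
#15 0x22→b8/s0 L1-HIT; vc=[12,6]

VC = [12, 6]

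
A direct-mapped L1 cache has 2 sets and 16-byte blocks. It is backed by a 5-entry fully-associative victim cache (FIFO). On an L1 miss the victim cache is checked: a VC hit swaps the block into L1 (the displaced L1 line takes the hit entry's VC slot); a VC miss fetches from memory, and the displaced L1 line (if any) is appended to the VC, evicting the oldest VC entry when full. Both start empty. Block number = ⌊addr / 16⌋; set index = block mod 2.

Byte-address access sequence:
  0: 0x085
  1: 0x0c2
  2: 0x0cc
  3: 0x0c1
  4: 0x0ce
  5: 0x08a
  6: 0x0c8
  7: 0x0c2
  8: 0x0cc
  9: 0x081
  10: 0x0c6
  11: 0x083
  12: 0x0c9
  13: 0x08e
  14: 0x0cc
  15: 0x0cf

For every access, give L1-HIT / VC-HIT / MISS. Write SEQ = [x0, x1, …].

SEQ = [MISS, MISS, L1-HIT, L1-HIT, L1-HIT, VC-HIT, VC-HIT, L1-HIT, L1-HIT, VC-HIT, VC-HIT, VC-HIT, VC-HIT, VC-HIT, VC-HIT, L1-HIT]

0: 0x85 (blk 8, set 0) → MISS  vc=[]
1: 0xc2 (blk 12, set 0) → MISS  vc=[8]
2: 0xcc (blk 12, set 0) → L1-HIT  vc=[8]
3: 0xc1 (blk 12, set 0) → L1-HIT  vc=[8]
4: 0xce (blk 12, set 0) → L1-HIT  vc=[8]
5: 0x8a (blk 8, set 0) → VC-HIT  vc=[12]
6: 0xc8 (blk 12, set 0) → VC-HIT  vc=[8]
7: 0xc2 (blk 12, set 0) → L1-HIT  vc=[8]
8: 0xcc (blk 12, set 0) → L1-HIT  vc=[8]
9: 0x81 (blk 8, set 0) → VC-HIT  vc=[12]
10: 0xc6 (blk 12, set 0) → VC-HIT  vc=[8]
11: 0x83 (blk 8, set 0) → VC-HIT  vc=[12]
12: 0xc9 (blk 12, set 0) → VC-HIT  vc=[8]
13: 0x8e (blk 8, set 0) → VC-HIT  vc=[12]
14: 0xcc (blk 12, set 0) → VC-HIT  vc=[8]
15: 0xcf (blk 12, set 0) → L1-HIT  vc=[8]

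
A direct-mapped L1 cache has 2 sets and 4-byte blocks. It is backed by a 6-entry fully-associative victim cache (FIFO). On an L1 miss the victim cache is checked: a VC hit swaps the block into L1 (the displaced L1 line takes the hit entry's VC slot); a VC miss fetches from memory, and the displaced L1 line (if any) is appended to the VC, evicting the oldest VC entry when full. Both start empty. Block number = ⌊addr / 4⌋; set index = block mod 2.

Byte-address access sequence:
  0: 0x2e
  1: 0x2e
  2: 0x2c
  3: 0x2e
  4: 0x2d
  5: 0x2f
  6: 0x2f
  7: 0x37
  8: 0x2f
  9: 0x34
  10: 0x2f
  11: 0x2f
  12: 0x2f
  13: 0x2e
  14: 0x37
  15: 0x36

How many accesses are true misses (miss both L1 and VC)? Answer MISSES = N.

#0 0x2e→b11/s1 MISS; vc=[]
#1 0x2e→b11/s1 L1-HIT; vc=[]
#2 0x2c→b11/s1 L1-HIT; vc=[]
#3 0x2e→b11/s1 L1-HIT; vc=[]
#4 0x2d→b11/s1 L1-HIT; vc=[]
#5 0x2f→b11/s1 L1-HIT; vc=[]
#6 0x2f→b11/s1 L1-HIT; vc=[]
#7 0x37→b13/s1 MISS; vc=[11]
#8 0x2f→b11/s1 VC-HIT; vc=[13]
#9 0x34→b13/s1 VC-HIT; vc=[11]
#10 0x2f→b11/s1 VC-HIT; vc=[13]
#11 0x2f→b11/s1 L1-HIT; vc=[13]
#12 0x2f→b11/s1 L1-HIT; vc=[13]
#13 0x2e→b11/s1 L1-HIT; vc=[13]
#14 0x37→b13/s1 VC-HIT; vc=[11]
#15 0x36→b13/s1 L1-HIT; vc=[11]

MISSES = 2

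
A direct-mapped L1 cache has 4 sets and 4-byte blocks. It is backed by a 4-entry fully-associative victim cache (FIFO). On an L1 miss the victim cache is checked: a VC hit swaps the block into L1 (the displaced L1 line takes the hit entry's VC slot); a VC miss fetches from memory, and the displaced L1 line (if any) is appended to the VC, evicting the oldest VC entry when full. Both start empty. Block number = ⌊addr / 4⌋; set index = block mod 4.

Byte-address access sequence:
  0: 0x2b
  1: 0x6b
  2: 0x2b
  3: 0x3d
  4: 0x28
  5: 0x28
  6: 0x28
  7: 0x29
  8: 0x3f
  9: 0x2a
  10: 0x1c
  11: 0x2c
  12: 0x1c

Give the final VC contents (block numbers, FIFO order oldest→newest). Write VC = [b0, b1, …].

  [0] addr=0x2b blk=10 s=2: MISS | VC []
  [1] addr=0x6b blk=26 s=2: MISS | VC [10]
  [2] addr=0x2b blk=10 s=2: VC-HIT | VC [26]
  [3] addr=0x3d blk=15 s=3: MISS | VC [26]
  [4] addr=0x28 blk=10 s=2: L1-HIT | VC [26]
  [5] addr=0x28 blk=10 s=2: L1-HIT | VC [26]
  [6] addr=0x28 blk=10 s=2: L1-HIT | VC [26]
  [7] addr=0x29 blk=10 s=2: L1-HIT | VC [26]
  [8] addr=0x3f blk=15 s=3: L1-HIT | VC [26]
  [9] addr=0x2a blk=10 s=2: L1-HIT | VC [26]
  [10] addr=0x1c blk=7 s=3: MISS | VC [26, 15]
  [11] addr=0x2c blk=11 s=3: MISS | VC [26, 15, 7]
  [12] addr=0x1c blk=7 s=3: VC-HIT | VC [26, 15, 11]

VC = [26, 15, 11]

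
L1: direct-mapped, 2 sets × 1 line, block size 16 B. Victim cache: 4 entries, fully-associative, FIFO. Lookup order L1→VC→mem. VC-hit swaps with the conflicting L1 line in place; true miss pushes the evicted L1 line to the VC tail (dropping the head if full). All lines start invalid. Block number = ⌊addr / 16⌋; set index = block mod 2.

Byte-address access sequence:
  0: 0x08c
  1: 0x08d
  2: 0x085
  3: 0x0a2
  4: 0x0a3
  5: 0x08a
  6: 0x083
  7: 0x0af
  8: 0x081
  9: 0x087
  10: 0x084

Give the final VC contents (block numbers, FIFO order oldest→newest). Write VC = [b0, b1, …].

0: 0x8c (blk 8, set 0) → MISS  vc=[]
1: 0x8d (blk 8, set 0) → L1-HIT  vc=[]
2: 0x85 (blk 8, set 0) → L1-HIT  vc=[]
3: 0xa2 (blk 10, set 0) → MISS  vc=[8]
4: 0xa3 (blk 10, set 0) → L1-HIT  vc=[8]
5: 0x8a (blk 8, set 0) → VC-HIT  vc=[10]
6: 0x83 (blk 8, set 0) → L1-HIT  vc=[10]
7: 0xaf (blk 10, set 0) → VC-HIT  vc=[8]
8: 0x81 (blk 8, set 0) → VC-HIT  vc=[10]
9: 0x87 (blk 8, set 0) → L1-HIT  vc=[10]
10: 0x84 (blk 8, set 0) → L1-HIT  vc=[10]

VC = [10]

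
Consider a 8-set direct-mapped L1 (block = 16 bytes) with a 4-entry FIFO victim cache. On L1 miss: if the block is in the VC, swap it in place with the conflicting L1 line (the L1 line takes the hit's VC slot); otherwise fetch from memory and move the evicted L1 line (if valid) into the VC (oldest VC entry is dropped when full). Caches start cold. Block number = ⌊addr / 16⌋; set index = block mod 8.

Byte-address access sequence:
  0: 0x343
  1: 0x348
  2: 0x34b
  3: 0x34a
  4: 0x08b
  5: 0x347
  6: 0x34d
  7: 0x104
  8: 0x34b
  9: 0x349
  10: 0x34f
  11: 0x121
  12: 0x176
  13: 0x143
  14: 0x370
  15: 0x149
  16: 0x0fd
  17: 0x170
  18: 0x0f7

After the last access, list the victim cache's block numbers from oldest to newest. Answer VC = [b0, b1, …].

0: 0x343 (blk 52, set 4) → MISS  vc=[]
1: 0x348 (blk 52, set 4) → L1-HIT  vc=[]
2: 0x34b (blk 52, set 4) → L1-HIT  vc=[]
3: 0x34a (blk 52, set 4) → L1-HIT  vc=[]
4: 0x8b (blk 8, set 0) → MISS  vc=[]
5: 0x347 (blk 52, set 4) → L1-HIT  vc=[]
6: 0x34d (blk 52, set 4) → L1-HIT  vc=[]
7: 0x104 (blk 16, set 0) → MISS  vc=[8]
8: 0x34b (blk 52, set 4) → L1-HIT  vc=[8]
9: 0x349 (blk 52, set 4) → L1-HIT  vc=[8]
10: 0x34f (blk 52, set 4) → L1-HIT  vc=[8]
11: 0x121 (blk 18, set 2) → MISS  vc=[8]
12: 0x176 (blk 23, set 7) → MISS  vc=[8]
13: 0x143 (blk 20, set 4) → MISS  vc=[8, 52]
14: 0x370 (blk 55, set 7) → MISS  vc=[8, 52, 23]
15: 0x149 (blk 20, set 4) → L1-HIT  vc=[8, 52, 23]
16: 0xfd (blk 15, set 7) → MISS  vc=[8, 52, 23, 55]
17: 0x170 (blk 23, set 7) → VC-HIT  vc=[8, 52, 15, 55]
18: 0xf7 (blk 15, set 7) → VC-HIT  vc=[8, 52, 23, 55]

VC = [8, 52, 23, 55]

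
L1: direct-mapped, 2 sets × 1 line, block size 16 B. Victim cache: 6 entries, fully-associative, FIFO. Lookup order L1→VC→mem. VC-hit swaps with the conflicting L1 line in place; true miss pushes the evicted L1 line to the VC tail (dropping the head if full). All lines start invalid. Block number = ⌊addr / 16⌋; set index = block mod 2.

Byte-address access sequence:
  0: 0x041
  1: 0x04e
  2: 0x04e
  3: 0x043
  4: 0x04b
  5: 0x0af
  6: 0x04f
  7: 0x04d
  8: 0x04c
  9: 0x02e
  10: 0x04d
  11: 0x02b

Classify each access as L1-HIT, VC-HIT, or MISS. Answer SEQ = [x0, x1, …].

SEQ = [MISS, L1-HIT, L1-HIT, L1-HIT, L1-HIT, MISS, VC-HIT, L1-HIT, L1-HIT, MISS, VC-HIT, VC-HIT]

0: 0x41 (blk 4, set 0) → MISS  vc=[]
1: 0x4e (blk 4, set 0) → L1-HIT  vc=[]
2: 0x4e (blk 4, set 0) → L1-HIT  vc=[]
3: 0x43 (blk 4, set 0) → L1-HIT  vc=[]
4: 0x4b (blk 4, set 0) → L1-HIT  vc=[]
5: 0xaf (blk 10, set 0) → MISS  vc=[4]
6: 0x4f (blk 4, set 0) → VC-HIT  vc=[10]
7: 0x4d (blk 4, set 0) → L1-HIT  vc=[10]
8: 0x4c (blk 4, set 0) → L1-HIT  vc=[10]
9: 0x2e (blk 2, set 0) → MISS  vc=[10, 4]
10: 0x4d (blk 4, set 0) → VC-HIT  vc=[10, 2]
11: 0x2b (blk 2, set 0) → VC-HIT  vc=[10, 4]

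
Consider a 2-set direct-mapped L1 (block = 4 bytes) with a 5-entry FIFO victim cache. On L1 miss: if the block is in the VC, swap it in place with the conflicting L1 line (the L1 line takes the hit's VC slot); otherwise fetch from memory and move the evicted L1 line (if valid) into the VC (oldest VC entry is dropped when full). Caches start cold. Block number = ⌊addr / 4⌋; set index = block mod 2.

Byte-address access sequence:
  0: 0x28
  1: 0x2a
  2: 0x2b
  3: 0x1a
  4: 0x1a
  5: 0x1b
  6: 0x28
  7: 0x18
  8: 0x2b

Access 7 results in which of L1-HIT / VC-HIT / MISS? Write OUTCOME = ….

OUTCOME = VC-HIT

  [0] addr=0x28 blk=10 s=0: MISS | VC []
  [1] addr=0x2a blk=10 s=0: L1-HIT | VC []
  [2] addr=0x2b blk=10 s=0: L1-HIT | VC []
  [3] addr=0x1a blk=6 s=0: MISS | VC [10]
  [4] addr=0x1a blk=6 s=0: L1-HIT | VC [10]
  [5] addr=0x1b blk=6 s=0: L1-HIT | VC [10]
  [6] addr=0x28 blk=10 s=0: VC-HIT | VC [6]
  [7] addr=0x18 blk=6 s=0: VC-HIT | VC [10]
  [8] addr=0x2b blk=10 s=0: VC-HIT | VC [6]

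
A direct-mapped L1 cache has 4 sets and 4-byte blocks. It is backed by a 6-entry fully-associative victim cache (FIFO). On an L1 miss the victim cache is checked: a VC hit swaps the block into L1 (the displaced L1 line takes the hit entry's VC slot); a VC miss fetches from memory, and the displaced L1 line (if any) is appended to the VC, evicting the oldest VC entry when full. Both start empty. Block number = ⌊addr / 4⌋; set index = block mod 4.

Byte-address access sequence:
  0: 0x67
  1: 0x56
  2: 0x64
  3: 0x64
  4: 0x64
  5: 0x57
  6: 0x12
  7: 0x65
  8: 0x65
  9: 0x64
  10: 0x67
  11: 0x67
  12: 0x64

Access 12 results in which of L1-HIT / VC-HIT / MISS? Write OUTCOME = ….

OUTCOME = L1-HIT

  [0] addr=0x67 blk=25 s=1: MISS | VC []
  [1] addr=0x56 blk=21 s=1: MISS | VC [25]
  [2] addr=0x64 blk=25 s=1: VC-HIT | VC [21]
  [3] addr=0x64 blk=25 s=1: L1-HIT | VC [21]
  [4] addr=0x64 blk=25 s=1: L1-HIT | VC [21]
  [5] addr=0x57 blk=21 s=1: VC-HIT | VC [25]
  [6] addr=0x12 blk=4 s=0: MISS | VC [25]
  [7] addr=0x65 blk=25 s=1: VC-HIT | VC [21]
  [8] addr=0x65 blk=25 s=1: L1-HIT | VC [21]
  [9] addr=0x64 blk=25 s=1: L1-HIT | VC [21]
  [10] addr=0x67 blk=25 s=1: L1-HIT | VC [21]
  [11] addr=0x67 blk=25 s=1: L1-HIT | VC [21]
  [12] addr=0x64 blk=25 s=1: L1-HIT | VC [21]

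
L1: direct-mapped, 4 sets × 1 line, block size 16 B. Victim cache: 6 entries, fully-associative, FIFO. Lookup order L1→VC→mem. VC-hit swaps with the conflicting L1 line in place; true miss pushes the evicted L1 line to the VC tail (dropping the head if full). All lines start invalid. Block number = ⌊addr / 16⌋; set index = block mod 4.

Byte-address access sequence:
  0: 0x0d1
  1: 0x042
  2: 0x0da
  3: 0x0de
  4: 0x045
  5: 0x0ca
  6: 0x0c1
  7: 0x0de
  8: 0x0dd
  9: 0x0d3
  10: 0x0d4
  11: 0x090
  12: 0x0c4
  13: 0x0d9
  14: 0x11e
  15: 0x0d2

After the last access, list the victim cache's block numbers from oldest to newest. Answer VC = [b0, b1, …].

VC = [4, 9, 17]

#0 0xd1→b13/s1 MISS; vc=[]
#1 0x42→b4/s0 MISS; vc=[]
#2 0xda→b13/s1 L1-HIT; vc=[]
#3 0xde→b13/s1 L1-HIT; vc=[]
#4 0x45→b4/s0 L1-HIT; vc=[]
#5 0xca→b12/s0 MISS; vc=[4]
#6 0xc1→b12/s0 L1-HIT; vc=[4]
#7 0xde→b13/s1 L1-HIT; vc=[4]
#8 0xdd→b13/s1 L1-HIT; vc=[4]
#9 0xd3→b13/s1 L1-HIT; vc=[4]
#10 0xd4→b13/s1 L1-HIT; vc=[4]
#11 0x90→b9/s1 MISS; vc=[4,13]
#12 0xc4→b12/s0 L1-HIT; vc=[4,13]
#13 0xd9→b13/s1 VC-HIT; vc=[4,9]
#14 0x11e→b17/s1 MISS; vc=[4,9,13]
#15 0xd2→b13/s1 VC-HIT; vc=[4,9,17]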